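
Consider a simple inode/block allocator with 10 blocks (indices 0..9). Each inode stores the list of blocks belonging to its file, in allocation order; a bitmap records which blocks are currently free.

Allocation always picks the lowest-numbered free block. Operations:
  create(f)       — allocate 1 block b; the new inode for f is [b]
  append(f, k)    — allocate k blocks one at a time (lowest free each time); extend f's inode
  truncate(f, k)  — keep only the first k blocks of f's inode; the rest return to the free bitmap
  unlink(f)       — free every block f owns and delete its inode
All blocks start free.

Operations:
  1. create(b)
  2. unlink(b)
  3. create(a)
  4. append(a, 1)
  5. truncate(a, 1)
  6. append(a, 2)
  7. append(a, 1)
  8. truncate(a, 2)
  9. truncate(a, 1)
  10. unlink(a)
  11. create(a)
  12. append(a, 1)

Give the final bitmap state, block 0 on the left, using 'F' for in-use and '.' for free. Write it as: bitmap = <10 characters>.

bitmap = FF........

after create(b) → b:[0]  free=[F.........]
after unlink(b) →   free=[..........]
after create(a) → a:[0]  free=[F.........]
after append(a, 1) → a:[0, 1]  free=[FF........]
after truncate(a, 1) → a:[0]  free=[F.........]
after append(a, 2) → a:[0, 1, 2]  free=[FFF.......]
after append(a, 1) → a:[0, 1, 2, 3]  free=[FFFF......]
after truncate(a, 2) → a:[0, 1]  free=[FF........]
after truncate(a, 1) → a:[0]  free=[F.........]
after unlink(a) →   free=[..........]
after create(a) → a:[0]  free=[F.........]
after append(a, 1) → a:[0, 1]  free=[FF........]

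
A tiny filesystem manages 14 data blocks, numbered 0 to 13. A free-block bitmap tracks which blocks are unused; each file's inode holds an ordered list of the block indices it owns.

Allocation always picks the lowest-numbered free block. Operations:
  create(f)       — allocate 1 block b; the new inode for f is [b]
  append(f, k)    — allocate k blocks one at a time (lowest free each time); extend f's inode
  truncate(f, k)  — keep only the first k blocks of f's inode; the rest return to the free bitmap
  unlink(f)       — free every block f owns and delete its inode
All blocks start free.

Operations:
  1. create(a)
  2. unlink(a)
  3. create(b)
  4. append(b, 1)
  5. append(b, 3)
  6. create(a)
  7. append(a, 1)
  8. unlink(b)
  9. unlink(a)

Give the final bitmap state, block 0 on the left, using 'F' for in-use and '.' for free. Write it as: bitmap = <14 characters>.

  1. create(a)  ⇒  F.............  {a→[0]}
  2. unlink(a)  ⇒  ..............  {}
  3. create(b)  ⇒  F.............  {b→[0]}
  4. append(b, 1)  ⇒  FF............  {b→[0, 1]}
  5. append(b, 3)  ⇒  FFFFF.........  {b→[0, 1, 2, 3, 4]}
  6. create(a)  ⇒  FFFFFF........  {a→[5]; b→[0, 1, 2, 3, 4]}
  7. append(a, 1)  ⇒  FFFFFFF.......  {a→[5, 6]; b→[0, 1, 2, 3, 4]}
  8. unlink(b)  ⇒  .....FF.......  {a→[5, 6]}
  9. unlink(a)  ⇒  ..............  {}

bitmap = ..............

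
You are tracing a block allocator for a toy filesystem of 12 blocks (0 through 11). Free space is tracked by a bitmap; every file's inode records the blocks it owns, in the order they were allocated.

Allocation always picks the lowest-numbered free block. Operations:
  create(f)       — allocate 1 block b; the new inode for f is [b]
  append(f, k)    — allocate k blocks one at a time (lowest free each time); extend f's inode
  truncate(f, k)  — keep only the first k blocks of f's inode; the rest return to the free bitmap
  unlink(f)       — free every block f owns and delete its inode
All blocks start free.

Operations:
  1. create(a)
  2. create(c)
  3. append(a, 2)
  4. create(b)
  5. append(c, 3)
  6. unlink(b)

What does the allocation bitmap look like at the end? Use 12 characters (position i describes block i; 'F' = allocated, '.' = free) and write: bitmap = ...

after create(a) → a:[0]  free=[F...........]
after create(c) → a:[0], c:[1]  free=[FF..........]
after append(a, 2) → a:[0, 2, 3], c:[1]  free=[FFFF........]
after create(b) → a:[0, 2, 3], b:[4], c:[1]  free=[FFFFF.......]
after append(c, 3) → a:[0, 2, 3], b:[4], c:[1, 5, 6, 7]  free=[FFFFFFFF....]
after unlink(b) → a:[0, 2, 3], c:[1, 5, 6, 7]  free=[FFFF.FFF....]

bitmap = FFFF.FFF....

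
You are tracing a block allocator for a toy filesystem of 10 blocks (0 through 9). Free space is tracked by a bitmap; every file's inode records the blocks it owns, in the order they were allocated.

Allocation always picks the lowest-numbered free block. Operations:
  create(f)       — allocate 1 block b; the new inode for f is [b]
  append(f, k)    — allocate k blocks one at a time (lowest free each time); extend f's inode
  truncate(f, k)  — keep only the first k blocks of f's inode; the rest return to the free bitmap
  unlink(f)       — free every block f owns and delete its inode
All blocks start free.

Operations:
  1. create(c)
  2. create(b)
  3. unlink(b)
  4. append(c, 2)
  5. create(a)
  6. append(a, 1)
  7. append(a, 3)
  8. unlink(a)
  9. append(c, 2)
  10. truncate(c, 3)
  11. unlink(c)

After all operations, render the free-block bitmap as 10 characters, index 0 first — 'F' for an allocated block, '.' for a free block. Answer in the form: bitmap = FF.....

bitmap = ..........

create(c): bitmap=F......... | c=[0]
create(b): bitmap=FF........ | b=[1] c=[0]
unlink(b): bitmap=F......... | c=[0]
append(c, 2): bitmap=FFF....... | c=[0, 1, 2]
create(a): bitmap=FFFF...... | a=[3] c=[0, 1, 2]
append(a, 1): bitmap=FFFFF..... | a=[3, 4] c=[0, 1, 2]
append(a, 3): bitmap=FFFFFFFF.. | a=[3, 4, 5, 6, 7] c=[0, 1, 2]
unlink(a): bitmap=FFF....... | c=[0, 1, 2]
append(c, 2): bitmap=FFFFF..... | c=[0, 1, 2, 3, 4]
truncate(c, 3): bitmap=FFF....... | c=[0, 1, 2]
unlink(c): bitmap=.......... | 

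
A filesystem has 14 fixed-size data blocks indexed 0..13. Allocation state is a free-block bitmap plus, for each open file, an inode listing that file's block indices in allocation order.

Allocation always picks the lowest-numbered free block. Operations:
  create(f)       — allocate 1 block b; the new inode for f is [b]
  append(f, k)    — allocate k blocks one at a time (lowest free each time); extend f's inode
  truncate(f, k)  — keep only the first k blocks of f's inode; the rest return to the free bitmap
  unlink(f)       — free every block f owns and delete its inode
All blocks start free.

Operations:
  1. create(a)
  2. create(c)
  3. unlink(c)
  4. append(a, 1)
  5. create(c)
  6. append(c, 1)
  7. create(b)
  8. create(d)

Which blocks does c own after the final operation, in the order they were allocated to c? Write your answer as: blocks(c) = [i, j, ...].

blocks(c) = [2, 3]

[1] create(a) — a=0 (map F.............)
[2] create(c) — a=0 c=1 (map FF............)
[3] unlink(c) — a=0 (map F.............)
[4] append(a, 1) — a=0,1 (map FF............)
[5] create(c) — a=0,1 c=2 (map FFF...........)
[6] append(c, 1) — a=0,1 c=2,3 (map FFFF..........)
[7] create(b) — a=0,1 b=4 c=2,3 (map FFFFF.........)
[8] create(d) — a=0,1 b=4 c=2,3 d=5 (map FFFFFF........)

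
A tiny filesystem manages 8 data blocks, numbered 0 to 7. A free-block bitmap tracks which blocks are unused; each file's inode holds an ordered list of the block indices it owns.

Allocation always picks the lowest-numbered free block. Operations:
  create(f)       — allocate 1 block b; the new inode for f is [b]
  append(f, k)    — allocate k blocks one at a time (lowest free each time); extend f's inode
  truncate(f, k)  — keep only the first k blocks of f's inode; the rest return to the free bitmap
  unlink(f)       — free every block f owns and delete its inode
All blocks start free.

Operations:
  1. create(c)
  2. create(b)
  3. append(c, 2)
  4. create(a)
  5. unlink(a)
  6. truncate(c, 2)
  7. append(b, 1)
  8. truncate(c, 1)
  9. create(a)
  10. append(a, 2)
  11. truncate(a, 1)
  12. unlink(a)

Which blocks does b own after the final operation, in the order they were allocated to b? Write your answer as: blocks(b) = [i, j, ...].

  1. create(c)  ⇒  F.......  {c→[0]}
  2. create(b)  ⇒  FF......  {b→[1]; c→[0]}
  3. append(c, 2)  ⇒  FFFF....  {b→[1]; c→[0, 2, 3]}
  4. create(a)  ⇒  FFFFF...  {a→[4]; b→[1]; c→[0, 2, 3]}
  5. unlink(a)  ⇒  FFFF....  {b→[1]; c→[0, 2, 3]}
  6. truncate(c, 2)  ⇒  FFF.....  {b→[1]; c→[0, 2]}
  7. append(b, 1)  ⇒  FFFF....  {b→[1, 3]; c→[0, 2]}
  8. truncate(c, 1)  ⇒  FF.F....  {b→[1, 3]; c→[0]}
  9. create(a)  ⇒  FFFF....  {a→[2]; b→[1, 3]; c→[0]}
  10. append(a, 2)  ⇒  FFFFFF..  {a→[2, 4, 5]; b→[1, 3]; c→[0]}
  11. truncate(a, 1)  ⇒  FFFF....  {a→[2]; b→[1, 3]; c→[0]}
  12. unlink(a)  ⇒  FF.F....  {b→[1, 3]; c→[0]}

blocks(b) = [1, 3]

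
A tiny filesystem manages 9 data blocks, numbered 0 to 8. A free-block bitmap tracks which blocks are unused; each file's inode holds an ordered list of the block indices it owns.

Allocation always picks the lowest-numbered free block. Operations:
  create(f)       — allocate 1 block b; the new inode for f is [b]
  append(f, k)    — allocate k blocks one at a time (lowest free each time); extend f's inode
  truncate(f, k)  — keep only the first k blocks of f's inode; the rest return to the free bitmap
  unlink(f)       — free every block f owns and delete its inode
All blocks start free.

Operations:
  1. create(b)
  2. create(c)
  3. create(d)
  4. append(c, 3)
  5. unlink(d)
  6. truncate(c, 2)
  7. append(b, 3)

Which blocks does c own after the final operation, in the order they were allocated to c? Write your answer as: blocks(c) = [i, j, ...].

  1. create(b)  ⇒  F........  {b→[0]}
  2. create(c)  ⇒  FF.......  {b→[0]; c→[1]}
  3. create(d)  ⇒  FFF......  {b→[0]; c→[1]; d→[2]}
  4. append(c, 3)  ⇒  FFFFFF...  {b→[0]; c→[1, 3, 4, 5]; d→[2]}
  5. unlink(d)  ⇒  FF.FFF...  {b→[0]; c→[1, 3, 4, 5]}
  6. truncate(c, 2)  ⇒  FF.F.....  {b→[0]; c→[1, 3]}
  7. append(b, 3)  ⇒  FFFFFF...  {b→[0, 2, 4, 5]; c→[1, 3]}

blocks(c) = [1, 3]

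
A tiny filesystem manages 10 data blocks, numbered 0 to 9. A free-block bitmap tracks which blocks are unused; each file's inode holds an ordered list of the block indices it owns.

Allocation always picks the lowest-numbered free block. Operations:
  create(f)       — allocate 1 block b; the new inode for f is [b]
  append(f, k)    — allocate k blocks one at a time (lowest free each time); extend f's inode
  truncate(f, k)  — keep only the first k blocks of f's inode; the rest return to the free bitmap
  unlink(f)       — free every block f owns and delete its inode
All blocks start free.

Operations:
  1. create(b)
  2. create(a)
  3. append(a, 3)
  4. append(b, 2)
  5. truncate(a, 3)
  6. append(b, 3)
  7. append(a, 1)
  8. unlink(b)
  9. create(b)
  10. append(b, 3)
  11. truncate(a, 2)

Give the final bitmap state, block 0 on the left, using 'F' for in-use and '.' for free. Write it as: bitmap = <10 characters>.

bitmap = FFF.FFF...

[1] create(b) — b=0 (map F.........)
[2] create(a) — a=1 b=0 (map FF........)
[3] append(a, 3) — a=1,2,3,4 b=0 (map FFFFF.....)
[4] append(b, 2) — a=1,2,3,4 b=0,5,6 (map FFFFFFF...)
[5] truncate(a, 3) — a=1,2,3 b=0,5,6 (map FFFF.FF...)
[6] append(b, 3) — a=1,2,3 b=0,5,6,4,7,8 (map FFFFFFFFF.)
[7] append(a, 1) — a=1,2,3,9 b=0,5,6,4,7,8 (map FFFFFFFFFF)
[8] unlink(b) — a=1,2,3,9 (map .FFF.....F)
[9] create(b) — a=1,2,3,9 b=0 (map FFFF.....F)
[10] append(b, 3) — a=1,2,3,9 b=0,4,5,6 (map FFFFFFF..F)
[11] truncate(a, 2) — a=1,2 b=0,4,5,6 (map FFF.FFF...)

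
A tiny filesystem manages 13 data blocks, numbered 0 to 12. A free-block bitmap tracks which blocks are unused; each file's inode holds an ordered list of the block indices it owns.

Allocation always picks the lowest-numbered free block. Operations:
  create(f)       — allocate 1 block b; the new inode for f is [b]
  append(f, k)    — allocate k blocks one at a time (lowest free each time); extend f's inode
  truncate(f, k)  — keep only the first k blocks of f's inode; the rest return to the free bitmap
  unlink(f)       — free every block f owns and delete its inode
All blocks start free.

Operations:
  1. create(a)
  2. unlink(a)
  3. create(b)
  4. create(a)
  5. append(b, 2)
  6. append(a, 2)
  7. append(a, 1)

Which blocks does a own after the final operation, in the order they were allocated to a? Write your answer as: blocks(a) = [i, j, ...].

[1] create(a) — a=0 (map F............)
[2] unlink(a) —  (map .............)
[3] create(b) — b=0 (map F............)
[4] create(a) — a=1 b=0 (map FF...........)
[5] append(b, 2) — a=1 b=0,2,3 (map FFFF.........)
[6] append(a, 2) — a=1,4,5 b=0,2,3 (map FFFFFF.......)
[7] append(a, 1) — a=1,4,5,6 b=0,2,3 (map FFFFFFF......)

blocks(a) = [1, 4, 5, 6]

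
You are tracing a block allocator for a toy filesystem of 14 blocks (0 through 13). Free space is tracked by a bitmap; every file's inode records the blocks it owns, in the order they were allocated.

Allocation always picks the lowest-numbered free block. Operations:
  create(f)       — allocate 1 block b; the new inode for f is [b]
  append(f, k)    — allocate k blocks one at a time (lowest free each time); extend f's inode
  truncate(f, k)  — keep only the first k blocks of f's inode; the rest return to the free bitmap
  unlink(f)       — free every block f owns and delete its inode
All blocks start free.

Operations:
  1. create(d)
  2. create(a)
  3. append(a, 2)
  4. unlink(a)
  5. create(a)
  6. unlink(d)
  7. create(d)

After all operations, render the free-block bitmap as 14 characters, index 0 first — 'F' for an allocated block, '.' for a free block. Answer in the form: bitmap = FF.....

bitmap = FF............

create(d): bitmap=F............. | d=[0]
create(a): bitmap=FF............ | a=[1] d=[0]
append(a, 2): bitmap=FFFF.......... | a=[1, 2, 3] d=[0]
unlink(a): bitmap=F............. | d=[0]
create(a): bitmap=FF............ | a=[1] d=[0]
unlink(d): bitmap=.F............ | a=[1]
create(d): bitmap=FF............ | a=[1] d=[0]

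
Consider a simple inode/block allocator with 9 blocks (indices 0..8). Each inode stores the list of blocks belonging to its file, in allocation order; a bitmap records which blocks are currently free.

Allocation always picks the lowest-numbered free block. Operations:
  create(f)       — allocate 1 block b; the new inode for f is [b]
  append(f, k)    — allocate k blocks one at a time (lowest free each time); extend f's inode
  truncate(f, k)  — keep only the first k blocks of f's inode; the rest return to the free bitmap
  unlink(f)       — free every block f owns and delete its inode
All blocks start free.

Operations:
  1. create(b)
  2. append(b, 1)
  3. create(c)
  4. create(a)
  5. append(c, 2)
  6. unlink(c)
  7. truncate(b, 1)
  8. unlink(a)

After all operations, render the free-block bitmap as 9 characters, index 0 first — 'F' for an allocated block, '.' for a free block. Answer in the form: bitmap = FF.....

after create(b) → b:[0]  free=[F........]
after append(b, 1) → b:[0, 1]  free=[FF.......]
after create(c) → b:[0, 1], c:[2]  free=[FFF......]
after create(a) → a:[3], b:[0, 1], c:[2]  free=[FFFF.....]
after append(c, 2) → a:[3], b:[0, 1], c:[2, 4, 5]  free=[FFFFFF...]
after unlink(c) → a:[3], b:[0, 1]  free=[FF.F.....]
after truncate(b, 1) → a:[3], b:[0]  free=[F..F.....]
after unlink(a) → b:[0]  free=[F........]

bitmap = F........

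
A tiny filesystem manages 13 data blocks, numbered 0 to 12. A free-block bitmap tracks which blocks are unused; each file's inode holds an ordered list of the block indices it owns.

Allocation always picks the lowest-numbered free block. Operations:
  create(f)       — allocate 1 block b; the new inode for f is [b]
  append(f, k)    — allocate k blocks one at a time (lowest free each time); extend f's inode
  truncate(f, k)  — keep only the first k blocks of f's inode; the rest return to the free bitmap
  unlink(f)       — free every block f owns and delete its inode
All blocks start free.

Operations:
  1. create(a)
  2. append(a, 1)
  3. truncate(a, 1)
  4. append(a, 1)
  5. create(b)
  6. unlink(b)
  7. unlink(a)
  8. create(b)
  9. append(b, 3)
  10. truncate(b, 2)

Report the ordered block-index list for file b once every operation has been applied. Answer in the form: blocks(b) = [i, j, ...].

blocks(b) = [0, 1]

[1] create(a) — a=0 (map F............)
[2] append(a, 1) — a=0,1 (map FF...........)
[3] truncate(a, 1) — a=0 (map F............)
[4] append(a, 1) — a=0,1 (map FF...........)
[5] create(b) — a=0,1 b=2 (map FFF..........)
[6] unlink(b) — a=0,1 (map FF...........)
[7] unlink(a) —  (map .............)
[8] create(b) — b=0 (map F............)
[9] append(b, 3) — b=0,1,2,3 (map FFFF.........)
[10] truncate(b, 2) — b=0,1 (map FF...........)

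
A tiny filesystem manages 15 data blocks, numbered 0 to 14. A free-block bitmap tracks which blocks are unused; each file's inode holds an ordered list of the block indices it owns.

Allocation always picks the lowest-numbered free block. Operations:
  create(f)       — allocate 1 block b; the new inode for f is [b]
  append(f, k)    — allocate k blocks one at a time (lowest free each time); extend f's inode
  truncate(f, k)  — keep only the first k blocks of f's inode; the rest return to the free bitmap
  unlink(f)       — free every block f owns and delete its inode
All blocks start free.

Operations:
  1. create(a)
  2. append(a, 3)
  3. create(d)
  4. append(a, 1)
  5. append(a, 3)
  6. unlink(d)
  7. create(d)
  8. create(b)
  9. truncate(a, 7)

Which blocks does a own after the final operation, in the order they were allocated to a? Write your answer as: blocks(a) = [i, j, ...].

  1. create(a)  ⇒  F..............  {a→[0]}
  2. append(a, 3)  ⇒  FFFF...........  {a→[0, 1, 2, 3]}
  3. create(d)  ⇒  FFFFF..........  {a→[0, 1, 2, 3]; d→[4]}
  4. append(a, 1)  ⇒  FFFFFF.........  {a→[0, 1, 2, 3, 5]; d→[4]}
  5. append(a, 3)  ⇒  FFFFFFFFF......  {a→[0, 1, 2, 3, 5, 6, 7, 8]; d→[4]}
  6. unlink(d)  ⇒  FFFF.FFFF......  {a→[0, 1, 2, 3, 5, 6, 7, 8]}
  7. create(d)  ⇒  FFFFFFFFF......  {a→[0, 1, 2, 3, 5, 6, 7, 8]; d→[4]}
  8. create(b)  ⇒  FFFFFFFFFF.....  {a→[0, 1, 2, 3, 5, 6, 7, 8]; b→[9]; d→[4]}
  9. truncate(a, 7)  ⇒  FFFFFFFF.F.....  {a→[0, 1, 2, 3, 5, 6, 7]; b→[9]; d→[4]}

blocks(a) = [0, 1, 2, 3, 5, 6, 7]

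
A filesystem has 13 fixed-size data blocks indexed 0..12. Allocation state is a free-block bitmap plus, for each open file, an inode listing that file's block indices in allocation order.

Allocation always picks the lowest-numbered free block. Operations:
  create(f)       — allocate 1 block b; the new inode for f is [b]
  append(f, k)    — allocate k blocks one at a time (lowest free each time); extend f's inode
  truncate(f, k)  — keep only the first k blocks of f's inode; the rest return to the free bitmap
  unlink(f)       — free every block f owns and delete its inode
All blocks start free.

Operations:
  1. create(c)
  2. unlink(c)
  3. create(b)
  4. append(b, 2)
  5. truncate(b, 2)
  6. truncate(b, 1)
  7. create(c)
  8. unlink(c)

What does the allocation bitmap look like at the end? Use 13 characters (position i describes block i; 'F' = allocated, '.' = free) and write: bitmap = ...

bitmap = F............

[1] create(c) — c=0 (map F............)
[2] unlink(c) —  (map .............)
[3] create(b) — b=0 (map F............)
[4] append(b, 2) — b=0,1,2 (map FFF..........)
[5] truncate(b, 2) — b=0,1 (map FF...........)
[6] truncate(b, 1) — b=0 (map F............)
[7] create(c) — b=0 c=1 (map FF...........)
[8] unlink(c) — b=0 (map F............)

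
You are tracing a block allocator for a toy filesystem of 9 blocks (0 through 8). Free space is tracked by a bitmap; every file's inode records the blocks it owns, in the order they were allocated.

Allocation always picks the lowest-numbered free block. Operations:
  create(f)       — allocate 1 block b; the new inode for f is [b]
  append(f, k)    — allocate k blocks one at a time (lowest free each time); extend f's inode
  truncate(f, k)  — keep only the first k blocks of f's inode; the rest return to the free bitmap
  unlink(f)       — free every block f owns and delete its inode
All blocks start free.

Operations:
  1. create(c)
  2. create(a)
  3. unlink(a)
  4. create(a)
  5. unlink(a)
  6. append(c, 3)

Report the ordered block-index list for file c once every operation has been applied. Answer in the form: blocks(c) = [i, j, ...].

blocks(c) = [0, 1, 2, 3]

create(c): bitmap=F........ | c=[0]
create(a): bitmap=FF....... | a=[1] c=[0]
unlink(a): bitmap=F........ | c=[0]
create(a): bitmap=FF....... | a=[1] c=[0]
unlink(a): bitmap=F........ | c=[0]
append(c, 3): bitmap=FFFF..... | c=[0, 1, 2, 3]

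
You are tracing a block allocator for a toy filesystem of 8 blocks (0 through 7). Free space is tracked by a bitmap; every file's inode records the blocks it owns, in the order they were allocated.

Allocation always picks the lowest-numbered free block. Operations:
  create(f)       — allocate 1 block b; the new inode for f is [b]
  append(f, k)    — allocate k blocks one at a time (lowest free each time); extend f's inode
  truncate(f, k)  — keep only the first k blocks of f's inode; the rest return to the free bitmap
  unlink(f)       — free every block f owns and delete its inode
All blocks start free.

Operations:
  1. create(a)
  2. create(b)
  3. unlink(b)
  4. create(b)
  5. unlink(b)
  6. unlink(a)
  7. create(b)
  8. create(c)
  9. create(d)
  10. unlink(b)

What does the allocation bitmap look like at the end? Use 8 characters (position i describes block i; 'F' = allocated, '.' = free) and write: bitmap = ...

bitmap = .FF.....

[1] create(a) — a=0 (map F.......)
[2] create(b) — a=0 b=1 (map FF......)
[3] unlink(b) — a=0 (map F.......)
[4] create(b) — a=0 b=1 (map FF......)
[5] unlink(b) — a=0 (map F.......)
[6] unlink(a) —  (map ........)
[7] create(b) — b=0 (map F.......)
[8] create(c) — b=0 c=1 (map FF......)
[9] create(d) — b=0 c=1 d=2 (map FFF.....)
[10] unlink(b) — c=1 d=2 (map .FF.....)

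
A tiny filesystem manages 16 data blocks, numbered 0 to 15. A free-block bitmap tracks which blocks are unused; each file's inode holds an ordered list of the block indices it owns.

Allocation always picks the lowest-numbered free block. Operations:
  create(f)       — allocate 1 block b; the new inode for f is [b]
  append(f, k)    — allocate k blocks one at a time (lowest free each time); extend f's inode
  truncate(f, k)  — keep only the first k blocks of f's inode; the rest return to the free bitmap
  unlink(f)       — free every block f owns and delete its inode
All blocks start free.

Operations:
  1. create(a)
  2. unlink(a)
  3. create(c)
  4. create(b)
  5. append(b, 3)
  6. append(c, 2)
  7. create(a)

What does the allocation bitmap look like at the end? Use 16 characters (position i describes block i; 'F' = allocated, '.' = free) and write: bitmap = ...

bitmap = FFFFFFFF........

create(a): bitmap=F............... | a=[0]
unlink(a): bitmap=................ | 
create(c): bitmap=F............... | c=[0]
create(b): bitmap=FF.............. | b=[1] c=[0]
append(b, 3): bitmap=FFFFF........... | b=[1, 2, 3, 4] c=[0]
append(c, 2): bitmap=FFFFFFF......... | b=[1, 2, 3, 4] c=[0, 5, 6]
create(a): bitmap=FFFFFFFF........ | a=[7] b=[1, 2, 3, 4] c=[0, 5, 6]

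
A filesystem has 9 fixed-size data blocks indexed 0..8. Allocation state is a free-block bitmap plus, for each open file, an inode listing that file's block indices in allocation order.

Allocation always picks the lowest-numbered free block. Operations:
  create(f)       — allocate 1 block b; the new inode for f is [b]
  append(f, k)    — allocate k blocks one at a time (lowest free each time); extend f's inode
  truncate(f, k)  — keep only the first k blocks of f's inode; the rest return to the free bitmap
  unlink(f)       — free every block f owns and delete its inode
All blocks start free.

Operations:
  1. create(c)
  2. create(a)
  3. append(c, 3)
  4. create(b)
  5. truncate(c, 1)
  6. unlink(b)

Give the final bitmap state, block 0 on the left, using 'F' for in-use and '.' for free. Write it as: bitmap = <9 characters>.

[1] create(c) — c=0 (map F........)
[2] create(a) — a=1 c=0 (map FF.......)
[3] append(c, 3) — a=1 c=0,2,3,4 (map FFFFF....)
[4] create(b) — a=1 b=5 c=0,2,3,4 (map FFFFFF...)
[5] truncate(c, 1) — a=1 b=5 c=0 (map FF...F...)
[6] unlink(b) — a=1 c=0 (map FF.......)

bitmap = FF.......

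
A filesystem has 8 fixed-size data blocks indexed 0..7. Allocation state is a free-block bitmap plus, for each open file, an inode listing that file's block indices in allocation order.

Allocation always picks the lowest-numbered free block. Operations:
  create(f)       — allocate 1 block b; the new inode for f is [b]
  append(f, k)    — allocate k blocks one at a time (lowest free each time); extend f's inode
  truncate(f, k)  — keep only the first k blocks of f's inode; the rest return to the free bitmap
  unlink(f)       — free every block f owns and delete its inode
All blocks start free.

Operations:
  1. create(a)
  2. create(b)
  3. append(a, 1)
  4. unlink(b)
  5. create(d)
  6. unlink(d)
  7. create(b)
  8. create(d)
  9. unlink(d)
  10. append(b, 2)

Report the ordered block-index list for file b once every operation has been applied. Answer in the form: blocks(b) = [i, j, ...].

blocks(b) = [1, 3, 4]

create(a): bitmap=F....... | a=[0]
create(b): bitmap=FF...... | a=[0] b=[1]
append(a, 1): bitmap=FFF..... | a=[0, 2] b=[1]
unlink(b): bitmap=F.F..... | a=[0, 2]
create(d): bitmap=FFF..... | a=[0, 2] d=[1]
unlink(d): bitmap=F.F..... | a=[0, 2]
create(b): bitmap=FFF..... | a=[0, 2] b=[1]
create(d): bitmap=FFFF.... | a=[0, 2] b=[1] d=[3]
unlink(d): bitmap=FFF..... | a=[0, 2] b=[1]
append(b, 2): bitmap=FFFFF... | a=[0, 2] b=[1, 3, 4]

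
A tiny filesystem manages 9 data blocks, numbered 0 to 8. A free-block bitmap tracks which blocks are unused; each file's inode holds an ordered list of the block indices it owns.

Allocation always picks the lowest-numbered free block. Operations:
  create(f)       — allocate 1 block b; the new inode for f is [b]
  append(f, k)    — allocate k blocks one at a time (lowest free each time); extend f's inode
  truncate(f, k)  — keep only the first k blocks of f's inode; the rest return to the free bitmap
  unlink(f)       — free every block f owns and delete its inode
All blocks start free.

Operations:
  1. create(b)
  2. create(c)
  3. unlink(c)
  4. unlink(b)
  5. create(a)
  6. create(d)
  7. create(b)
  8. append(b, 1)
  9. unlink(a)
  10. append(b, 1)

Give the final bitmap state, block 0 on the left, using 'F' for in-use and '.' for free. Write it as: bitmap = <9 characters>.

create(b): bitmap=F........ | b=[0]
create(c): bitmap=FF....... | b=[0] c=[1]
unlink(c): bitmap=F........ | b=[0]
unlink(b): bitmap=......... | 
create(a): bitmap=F........ | a=[0]
create(d): bitmap=FF....... | a=[0] d=[1]
create(b): bitmap=FFF...... | a=[0] b=[2] d=[1]
append(b, 1): bitmap=FFFF..... | a=[0] b=[2, 3] d=[1]
unlink(a): bitmap=.FFF..... | b=[2, 3] d=[1]
append(b, 1): bitmap=FFFF..... | b=[2, 3, 0] d=[1]

bitmap = FFFF.....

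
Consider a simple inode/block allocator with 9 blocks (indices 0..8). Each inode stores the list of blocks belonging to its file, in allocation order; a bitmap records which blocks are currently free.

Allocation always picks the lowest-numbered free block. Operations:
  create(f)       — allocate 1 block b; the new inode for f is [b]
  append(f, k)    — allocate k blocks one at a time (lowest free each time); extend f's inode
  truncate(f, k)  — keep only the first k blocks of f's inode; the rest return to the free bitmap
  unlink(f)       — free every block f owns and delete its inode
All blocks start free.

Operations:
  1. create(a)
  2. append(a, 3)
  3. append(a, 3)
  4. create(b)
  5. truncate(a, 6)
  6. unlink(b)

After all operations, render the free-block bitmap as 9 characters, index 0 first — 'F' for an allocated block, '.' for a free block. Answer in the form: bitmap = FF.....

create(a): bitmap=F........ | a=[0]
append(a, 3): bitmap=FFFF..... | a=[0, 1, 2, 3]
append(a, 3): bitmap=FFFFFFF.. | a=[0, 1, 2, 3, 4, 5, 6]
create(b): bitmap=FFFFFFFF. | a=[0, 1, 2, 3, 4, 5, 6] b=[7]
truncate(a, 6): bitmap=FFFFFF.F. | a=[0, 1, 2, 3, 4, 5] b=[7]
unlink(b): bitmap=FFFFFF... | a=[0, 1, 2, 3, 4, 5]

bitmap = FFFFFF...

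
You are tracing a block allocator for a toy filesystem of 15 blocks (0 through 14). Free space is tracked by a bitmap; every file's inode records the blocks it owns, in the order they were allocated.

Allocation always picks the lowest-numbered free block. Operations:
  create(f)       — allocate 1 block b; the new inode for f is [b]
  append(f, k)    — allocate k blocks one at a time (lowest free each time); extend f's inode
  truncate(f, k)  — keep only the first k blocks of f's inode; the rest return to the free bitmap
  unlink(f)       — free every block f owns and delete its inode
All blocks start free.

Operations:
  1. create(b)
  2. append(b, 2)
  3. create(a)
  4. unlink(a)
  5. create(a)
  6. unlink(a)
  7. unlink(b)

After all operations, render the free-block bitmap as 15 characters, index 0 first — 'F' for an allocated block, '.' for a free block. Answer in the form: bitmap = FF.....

bitmap = ...............

create(b): bitmap=F.............. | b=[0]
append(b, 2): bitmap=FFF............ | b=[0, 1, 2]
create(a): bitmap=FFFF........... | a=[3] b=[0, 1, 2]
unlink(a): bitmap=FFF............ | b=[0, 1, 2]
create(a): bitmap=FFFF........... | a=[3] b=[0, 1, 2]
unlink(a): bitmap=FFF............ | b=[0, 1, 2]
unlink(b): bitmap=............... | 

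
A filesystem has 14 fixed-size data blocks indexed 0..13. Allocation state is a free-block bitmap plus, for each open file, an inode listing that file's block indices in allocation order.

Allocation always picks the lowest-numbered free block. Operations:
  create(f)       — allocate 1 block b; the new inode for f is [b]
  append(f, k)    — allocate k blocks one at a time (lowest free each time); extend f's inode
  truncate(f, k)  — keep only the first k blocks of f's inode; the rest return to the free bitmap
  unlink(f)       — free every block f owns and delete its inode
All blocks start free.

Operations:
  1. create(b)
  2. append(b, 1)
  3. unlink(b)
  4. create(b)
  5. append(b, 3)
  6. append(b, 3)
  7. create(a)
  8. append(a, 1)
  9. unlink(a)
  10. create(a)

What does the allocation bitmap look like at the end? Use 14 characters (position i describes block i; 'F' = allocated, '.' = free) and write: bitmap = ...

after create(b) → b:[0]  free=[F.............]
after append(b, 1) → b:[0, 1]  free=[FF............]
after unlink(b) →   free=[..............]
after create(b) → b:[0]  free=[F.............]
after append(b, 3) → b:[0, 1, 2, 3]  free=[FFFF..........]
after append(b, 3) → b:[0, 1, 2, 3, 4, 5, 6]  free=[FFFFFFF.......]
after create(a) → a:[7], b:[0, 1, 2, 3, 4, 5, 6]  free=[FFFFFFFF......]
after append(a, 1) → a:[7, 8], b:[0, 1, 2, 3, 4, 5, 6]  free=[FFFFFFFFF.....]
after unlink(a) → b:[0, 1, 2, 3, 4, 5, 6]  free=[FFFFFFF.......]
after create(a) → a:[7], b:[0, 1, 2, 3, 4, 5, 6]  free=[FFFFFFFF......]

bitmap = FFFFFFFF......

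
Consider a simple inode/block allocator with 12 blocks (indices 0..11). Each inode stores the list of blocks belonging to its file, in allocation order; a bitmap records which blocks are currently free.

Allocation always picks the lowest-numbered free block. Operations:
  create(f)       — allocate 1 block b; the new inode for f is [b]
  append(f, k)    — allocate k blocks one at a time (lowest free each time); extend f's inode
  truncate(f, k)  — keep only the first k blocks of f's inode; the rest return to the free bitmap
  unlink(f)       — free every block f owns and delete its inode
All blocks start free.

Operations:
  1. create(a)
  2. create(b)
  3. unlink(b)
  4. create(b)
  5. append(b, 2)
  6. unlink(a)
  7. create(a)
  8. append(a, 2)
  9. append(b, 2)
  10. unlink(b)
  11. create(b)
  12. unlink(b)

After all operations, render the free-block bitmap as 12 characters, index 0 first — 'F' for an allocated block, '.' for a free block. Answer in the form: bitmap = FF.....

create(a): bitmap=F........... | a=[0]
create(b): bitmap=FF.......... | a=[0] b=[1]
unlink(b): bitmap=F........... | a=[0]
create(b): bitmap=FF.......... | a=[0] b=[1]
append(b, 2): bitmap=FFFF........ | a=[0] b=[1, 2, 3]
unlink(a): bitmap=.FFF........ | b=[1, 2, 3]
create(a): bitmap=FFFF........ | a=[0] b=[1, 2, 3]
append(a, 2): bitmap=FFFFFF...... | a=[0, 4, 5] b=[1, 2, 3]
append(b, 2): bitmap=FFFFFFFF.... | a=[0, 4, 5] b=[1, 2, 3, 6, 7]
unlink(b): bitmap=F...FF...... | a=[0, 4, 5]
create(b): bitmap=FF..FF...... | a=[0, 4, 5] b=[1]
unlink(b): bitmap=F...FF...... | a=[0, 4, 5]

bitmap = F...FF......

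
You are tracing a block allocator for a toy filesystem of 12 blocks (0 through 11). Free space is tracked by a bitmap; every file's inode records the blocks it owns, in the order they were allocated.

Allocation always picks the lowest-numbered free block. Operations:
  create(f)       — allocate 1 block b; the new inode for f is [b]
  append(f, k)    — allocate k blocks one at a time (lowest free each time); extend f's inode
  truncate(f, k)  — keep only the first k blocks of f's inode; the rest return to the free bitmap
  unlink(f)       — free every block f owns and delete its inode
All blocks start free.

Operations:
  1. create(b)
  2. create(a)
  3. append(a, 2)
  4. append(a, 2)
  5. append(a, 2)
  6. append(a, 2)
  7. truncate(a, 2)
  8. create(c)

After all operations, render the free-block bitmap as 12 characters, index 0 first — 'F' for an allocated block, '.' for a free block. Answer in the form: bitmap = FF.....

  1. create(b)  ⇒  F...........  {b→[0]}
  2. create(a)  ⇒  FF..........  {a→[1]; b→[0]}
  3. append(a, 2)  ⇒  FFFF........  {a→[1, 2, 3]; b→[0]}
  4. append(a, 2)  ⇒  FFFFFF......  {a→[1, 2, 3, 4, 5]; b→[0]}
  5. append(a, 2)  ⇒  FFFFFFFF....  {a→[1, 2, 3, 4, 5, 6, 7]; b→[0]}
  6. append(a, 2)  ⇒  FFFFFFFFFF..  {a→[1, 2, 3, 4, 5, 6, 7, 8, 9]; b→[0]}
  7. truncate(a, 2)  ⇒  FFF.........  {a→[1, 2]; b→[0]}
  8. create(c)  ⇒  FFFF........  {a→[1, 2]; b→[0]; c→[3]}

bitmap = FFFF........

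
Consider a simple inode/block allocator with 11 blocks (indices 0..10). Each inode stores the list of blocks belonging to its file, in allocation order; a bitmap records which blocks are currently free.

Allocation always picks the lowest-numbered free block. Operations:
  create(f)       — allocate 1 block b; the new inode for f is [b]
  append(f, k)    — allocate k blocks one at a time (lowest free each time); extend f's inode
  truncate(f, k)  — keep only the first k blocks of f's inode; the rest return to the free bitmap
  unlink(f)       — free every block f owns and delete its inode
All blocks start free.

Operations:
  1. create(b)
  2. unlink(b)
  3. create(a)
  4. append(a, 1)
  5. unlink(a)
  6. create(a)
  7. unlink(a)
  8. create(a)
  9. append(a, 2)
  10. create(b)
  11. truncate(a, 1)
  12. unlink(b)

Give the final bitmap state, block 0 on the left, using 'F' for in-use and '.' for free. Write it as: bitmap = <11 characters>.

[1] create(b) — b=0 (map F..........)
[2] unlink(b) —  (map ...........)
[3] create(a) — a=0 (map F..........)
[4] append(a, 1) — a=0,1 (map FF.........)
[5] unlink(a) —  (map ...........)
[6] create(a) — a=0 (map F..........)
[7] unlink(a) —  (map ...........)
[8] create(a) — a=0 (map F..........)
[9] append(a, 2) — a=0,1,2 (map FFF........)
[10] create(b) — a=0,1,2 b=3 (map FFFF.......)
[11] truncate(a, 1) — a=0 b=3 (map F..F.......)
[12] unlink(b) — a=0 (map F..........)

bitmap = F..........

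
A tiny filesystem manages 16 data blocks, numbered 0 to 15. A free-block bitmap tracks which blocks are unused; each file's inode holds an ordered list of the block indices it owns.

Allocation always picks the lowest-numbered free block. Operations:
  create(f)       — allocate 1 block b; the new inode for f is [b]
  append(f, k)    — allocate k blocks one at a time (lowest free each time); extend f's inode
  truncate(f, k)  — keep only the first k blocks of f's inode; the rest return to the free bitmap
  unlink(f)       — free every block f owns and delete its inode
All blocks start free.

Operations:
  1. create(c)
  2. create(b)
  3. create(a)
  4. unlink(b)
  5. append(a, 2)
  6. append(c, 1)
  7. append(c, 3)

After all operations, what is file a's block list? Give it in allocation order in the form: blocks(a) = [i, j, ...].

blocks(a) = [2, 1, 3]

  1. create(c)  ⇒  F...............  {c→[0]}
  2. create(b)  ⇒  FF..............  {b→[1]; c→[0]}
  3. create(a)  ⇒  FFF.............  {a→[2]; b→[1]; c→[0]}
  4. unlink(b)  ⇒  F.F.............  {a→[2]; c→[0]}
  5. append(a, 2)  ⇒  FFFF............  {a→[2, 1, 3]; c→[0]}
  6. append(c, 1)  ⇒  FFFFF...........  {a→[2, 1, 3]; c→[0, 4]}
  7. append(c, 3)  ⇒  FFFFFFFF........  {a→[2, 1, 3]; c→[0, 4, 5, 6, 7]}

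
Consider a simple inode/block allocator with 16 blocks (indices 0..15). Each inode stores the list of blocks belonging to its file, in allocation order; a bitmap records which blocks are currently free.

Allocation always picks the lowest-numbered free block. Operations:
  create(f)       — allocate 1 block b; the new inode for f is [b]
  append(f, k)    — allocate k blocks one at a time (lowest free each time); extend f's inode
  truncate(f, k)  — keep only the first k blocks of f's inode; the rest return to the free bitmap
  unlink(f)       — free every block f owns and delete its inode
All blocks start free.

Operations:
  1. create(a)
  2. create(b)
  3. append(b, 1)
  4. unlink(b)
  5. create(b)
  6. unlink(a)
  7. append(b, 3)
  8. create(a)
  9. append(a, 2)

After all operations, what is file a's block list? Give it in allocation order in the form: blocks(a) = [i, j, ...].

blocks(a) = [4, 5, 6]

create(a): bitmap=F............... | a=[0]
create(b): bitmap=FF.............. | a=[0] b=[1]
append(b, 1): bitmap=FFF............. | a=[0] b=[1, 2]
unlink(b): bitmap=F............... | a=[0]
create(b): bitmap=FF.............. | a=[0] b=[1]
unlink(a): bitmap=.F.............. | b=[1]
append(b, 3): bitmap=FFFF............ | b=[1, 0, 2, 3]
create(a): bitmap=FFFFF........... | a=[4] b=[1, 0, 2, 3]
append(a, 2): bitmap=FFFFFFF......... | a=[4, 5, 6] b=[1, 0, 2, 3]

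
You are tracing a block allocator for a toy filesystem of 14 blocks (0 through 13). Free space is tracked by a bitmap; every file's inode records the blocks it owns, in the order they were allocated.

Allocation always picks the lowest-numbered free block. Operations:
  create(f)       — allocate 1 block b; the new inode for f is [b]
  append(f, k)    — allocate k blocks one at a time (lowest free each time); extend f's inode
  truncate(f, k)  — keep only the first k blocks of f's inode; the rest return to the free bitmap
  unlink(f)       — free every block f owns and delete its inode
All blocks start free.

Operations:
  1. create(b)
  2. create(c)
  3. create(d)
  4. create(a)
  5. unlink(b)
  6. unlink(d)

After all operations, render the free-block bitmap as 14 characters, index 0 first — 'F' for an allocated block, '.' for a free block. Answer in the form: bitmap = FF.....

after create(b) → b:[0]  free=[F.............]
after create(c) → b:[0], c:[1]  free=[FF............]
after create(d) → b:[0], c:[1], d:[2]  free=[FFF...........]
after create(a) → a:[3], b:[0], c:[1], d:[2]  free=[FFFF..........]
after unlink(b) → a:[3], c:[1], d:[2]  free=[.FFF..........]
after unlink(d) → a:[3], c:[1]  free=[.F.F..........]

bitmap = .F.F..........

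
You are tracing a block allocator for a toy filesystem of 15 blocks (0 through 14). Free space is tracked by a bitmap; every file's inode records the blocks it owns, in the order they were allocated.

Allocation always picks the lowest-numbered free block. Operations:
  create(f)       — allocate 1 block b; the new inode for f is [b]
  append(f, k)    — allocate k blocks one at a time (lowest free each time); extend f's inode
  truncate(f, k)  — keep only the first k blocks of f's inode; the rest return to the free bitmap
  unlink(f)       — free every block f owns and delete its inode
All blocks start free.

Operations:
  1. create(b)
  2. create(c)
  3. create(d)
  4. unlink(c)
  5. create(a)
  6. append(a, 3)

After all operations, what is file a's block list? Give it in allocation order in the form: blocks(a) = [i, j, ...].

blocks(a) = [1, 3, 4, 5]

after create(b) → b:[0]  free=[F..............]
after create(c) → b:[0], c:[1]  free=[FF.............]
after create(d) → b:[0], c:[1], d:[2]  free=[FFF............]
after unlink(c) → b:[0], d:[2]  free=[F.F............]
after create(a) → a:[1], b:[0], d:[2]  free=[FFF............]
after append(a, 3) → a:[1, 3, 4, 5], b:[0], d:[2]  free=[FFFFFF.........]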